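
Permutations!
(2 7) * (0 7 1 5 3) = (0 7 2 1 5 3) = [7, 5, 1, 0, 4, 3, 6, 2]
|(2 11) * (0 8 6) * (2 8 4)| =6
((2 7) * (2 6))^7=((2 7 6))^7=(2 7 6)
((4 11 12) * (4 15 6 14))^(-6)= (15)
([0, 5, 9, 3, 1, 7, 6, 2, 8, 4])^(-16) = (1 7 9)(2 4 5)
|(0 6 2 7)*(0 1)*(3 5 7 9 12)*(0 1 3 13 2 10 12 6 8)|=|(0 8)(2 9 6 10 12 13)(3 5 7)|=6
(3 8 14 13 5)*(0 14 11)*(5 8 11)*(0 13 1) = [14, 0, 2, 11, 4, 3, 6, 7, 5, 9, 10, 13, 12, 8, 1] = (0 14 1)(3 11 13 8 5)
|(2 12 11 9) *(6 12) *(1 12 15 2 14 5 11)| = 12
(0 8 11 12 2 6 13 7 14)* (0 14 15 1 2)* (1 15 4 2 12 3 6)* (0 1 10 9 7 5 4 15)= (0 8 11 3 6 13 5 4 2 10 9 7 15)(1 12)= [8, 12, 10, 6, 2, 4, 13, 15, 11, 7, 9, 3, 1, 5, 14, 0]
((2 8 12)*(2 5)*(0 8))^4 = ((0 8 12 5 2))^4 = (0 2 5 12 8)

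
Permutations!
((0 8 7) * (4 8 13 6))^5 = ((0 13 6 4 8 7))^5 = (0 7 8 4 6 13)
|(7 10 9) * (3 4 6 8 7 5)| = |(3 4 6 8 7 10 9 5)| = 8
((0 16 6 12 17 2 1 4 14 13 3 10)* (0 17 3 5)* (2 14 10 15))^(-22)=(0 2 13 3 17 6 4)(1 5 15 14 12 10 16)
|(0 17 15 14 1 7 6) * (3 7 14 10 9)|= 8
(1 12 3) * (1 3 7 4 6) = (1 12 7 4 6) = [0, 12, 2, 3, 6, 5, 1, 4, 8, 9, 10, 11, 7]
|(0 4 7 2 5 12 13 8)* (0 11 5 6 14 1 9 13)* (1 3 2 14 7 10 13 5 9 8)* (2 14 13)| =|(0 4 10 2 6 7 13 1 8 11 9 5 12)(3 14)| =26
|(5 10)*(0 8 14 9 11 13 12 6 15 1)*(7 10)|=30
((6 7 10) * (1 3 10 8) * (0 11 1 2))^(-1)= (0 2 8 7 6 10 3 1 11)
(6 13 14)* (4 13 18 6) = (4 13 14)(6 18) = [0, 1, 2, 3, 13, 5, 18, 7, 8, 9, 10, 11, 12, 14, 4, 15, 16, 17, 6]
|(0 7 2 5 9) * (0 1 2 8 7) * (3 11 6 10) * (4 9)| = 20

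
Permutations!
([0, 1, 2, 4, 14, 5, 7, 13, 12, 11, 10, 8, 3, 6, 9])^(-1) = [0, 1, 2, 12, 3, 5, 13, 6, 11, 14, 10, 9, 8, 7, 4]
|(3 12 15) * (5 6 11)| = 3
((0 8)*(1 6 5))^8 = ((0 8)(1 6 5))^8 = (8)(1 5 6)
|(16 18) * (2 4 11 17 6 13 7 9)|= 8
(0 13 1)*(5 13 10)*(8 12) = (0 10 5 13 1)(8 12) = [10, 0, 2, 3, 4, 13, 6, 7, 12, 9, 5, 11, 8, 1]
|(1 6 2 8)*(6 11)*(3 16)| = 10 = |(1 11 6 2 8)(3 16)|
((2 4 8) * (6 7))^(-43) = (2 8 4)(6 7)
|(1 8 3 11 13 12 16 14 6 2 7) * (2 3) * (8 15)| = 35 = |(1 15 8 2 7)(3 11 13 12 16 14 6)|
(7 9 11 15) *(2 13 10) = [0, 1, 13, 3, 4, 5, 6, 9, 8, 11, 2, 15, 12, 10, 14, 7] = (2 13 10)(7 9 11 15)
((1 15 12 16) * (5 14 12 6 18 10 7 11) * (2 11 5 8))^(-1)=((1 15 6 18 10 7 5 14 12 16)(2 11 8))^(-1)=(1 16 12 14 5 7 10 18 6 15)(2 8 11)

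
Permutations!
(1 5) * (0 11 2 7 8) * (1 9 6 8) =[11, 5, 7, 3, 4, 9, 8, 1, 0, 6, 10, 2] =(0 11 2 7 1 5 9 6 8)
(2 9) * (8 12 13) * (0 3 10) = [3, 1, 9, 10, 4, 5, 6, 7, 12, 2, 0, 11, 13, 8] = (0 3 10)(2 9)(8 12 13)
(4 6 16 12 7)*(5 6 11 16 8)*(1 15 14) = (1 15 14)(4 11 16 12 7)(5 6 8) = [0, 15, 2, 3, 11, 6, 8, 4, 5, 9, 10, 16, 7, 13, 1, 14, 12]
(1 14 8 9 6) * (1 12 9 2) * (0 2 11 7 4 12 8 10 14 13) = (0 2 1 13)(4 12 9 6 8 11 7)(10 14) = [2, 13, 1, 3, 12, 5, 8, 4, 11, 6, 14, 7, 9, 0, 10]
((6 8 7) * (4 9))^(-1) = (4 9)(6 7 8)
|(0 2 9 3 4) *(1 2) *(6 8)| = |(0 1 2 9 3 4)(6 8)| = 6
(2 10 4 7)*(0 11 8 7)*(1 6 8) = (0 11 1 6 8 7 2 10 4) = [11, 6, 10, 3, 0, 5, 8, 2, 7, 9, 4, 1]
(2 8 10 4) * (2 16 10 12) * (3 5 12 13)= (2 8 13 3 5 12)(4 16 10)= [0, 1, 8, 5, 16, 12, 6, 7, 13, 9, 4, 11, 2, 3, 14, 15, 10]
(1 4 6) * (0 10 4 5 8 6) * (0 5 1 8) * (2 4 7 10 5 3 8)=(0 5)(2 4 3 8 6)(7 10)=[5, 1, 4, 8, 3, 0, 2, 10, 6, 9, 7]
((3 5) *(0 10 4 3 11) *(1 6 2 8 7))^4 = (0 5 4)(1 7 8 2 6)(3 10 11)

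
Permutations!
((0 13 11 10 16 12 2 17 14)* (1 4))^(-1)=((0 13 11 10 16 12 2 17 14)(1 4))^(-1)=(0 14 17 2 12 16 10 11 13)(1 4)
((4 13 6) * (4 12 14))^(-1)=(4 14 12 6 13)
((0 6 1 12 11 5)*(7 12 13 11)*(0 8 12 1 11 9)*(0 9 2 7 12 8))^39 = (0 5 11 6)(1 7 2 13)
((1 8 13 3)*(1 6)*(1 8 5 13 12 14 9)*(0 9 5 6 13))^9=(0 9 1 6 8 12 14 5)(3 13)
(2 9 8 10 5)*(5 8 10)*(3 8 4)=(2 9 10 4 3 8 5)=[0, 1, 9, 8, 3, 2, 6, 7, 5, 10, 4]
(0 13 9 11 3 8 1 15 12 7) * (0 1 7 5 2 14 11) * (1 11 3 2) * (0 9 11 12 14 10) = (0 13 11 2 10)(1 15 14 3 8 7 12 5) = [13, 15, 10, 8, 4, 1, 6, 12, 7, 9, 0, 2, 5, 11, 3, 14]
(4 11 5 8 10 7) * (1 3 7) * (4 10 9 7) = (1 3 4 11 5 8 9 7 10) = [0, 3, 2, 4, 11, 8, 6, 10, 9, 7, 1, 5]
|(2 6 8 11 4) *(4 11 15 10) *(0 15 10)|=|(0 15)(2 6 8 10 4)|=10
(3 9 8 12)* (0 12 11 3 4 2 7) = (0 12 4 2 7)(3 9 8 11) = [12, 1, 7, 9, 2, 5, 6, 0, 11, 8, 10, 3, 4]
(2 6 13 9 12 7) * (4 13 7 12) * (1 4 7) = (1 4 13 9 7 2 6) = [0, 4, 6, 3, 13, 5, 1, 2, 8, 7, 10, 11, 12, 9]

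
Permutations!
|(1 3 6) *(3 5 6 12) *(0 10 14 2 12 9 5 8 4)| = |(0 10 14 2 12 3 9 5 6 1 8 4)| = 12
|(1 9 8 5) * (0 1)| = 5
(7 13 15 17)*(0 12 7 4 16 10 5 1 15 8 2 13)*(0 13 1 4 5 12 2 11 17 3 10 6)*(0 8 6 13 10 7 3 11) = (0 2 1 15 11 17 5 4 16 13 6 8)(3 7 10 12) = [2, 15, 1, 7, 16, 4, 8, 10, 0, 9, 12, 17, 3, 6, 14, 11, 13, 5]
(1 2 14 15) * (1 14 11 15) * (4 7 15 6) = [0, 2, 11, 3, 7, 5, 4, 15, 8, 9, 10, 6, 12, 13, 1, 14] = (1 2 11 6 4 7 15 14)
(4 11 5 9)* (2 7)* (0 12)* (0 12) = (12)(2 7)(4 11 5 9) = [0, 1, 7, 3, 11, 9, 6, 2, 8, 4, 10, 5, 12]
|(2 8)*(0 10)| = |(0 10)(2 8)| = 2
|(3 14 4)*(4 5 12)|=5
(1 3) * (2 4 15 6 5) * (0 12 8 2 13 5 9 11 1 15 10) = (0 12 8 2 4 10)(1 3 15 6 9 11)(5 13) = [12, 3, 4, 15, 10, 13, 9, 7, 2, 11, 0, 1, 8, 5, 14, 6]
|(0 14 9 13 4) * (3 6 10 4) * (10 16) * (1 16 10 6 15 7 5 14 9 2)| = |(0 9 13 3 15 7 5 14 2 1 16 6 10 4)| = 14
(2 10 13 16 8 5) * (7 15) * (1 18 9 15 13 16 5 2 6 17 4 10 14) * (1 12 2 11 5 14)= (1 18 9 15 7 13 14 12 2)(4 10 16 8 11 5 6 17)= [0, 18, 1, 3, 10, 6, 17, 13, 11, 15, 16, 5, 2, 14, 12, 7, 8, 4, 9]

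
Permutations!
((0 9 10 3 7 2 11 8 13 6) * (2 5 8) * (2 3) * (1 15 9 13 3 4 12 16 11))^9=((0 13 6)(1 15 9 10 2)(3 7 5 8)(4 12 16 11))^9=(1 2 10 9 15)(3 7 5 8)(4 12 16 11)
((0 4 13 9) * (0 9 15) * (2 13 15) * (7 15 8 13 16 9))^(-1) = ((0 4 8 13 2 16 9 7 15))^(-1) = (0 15 7 9 16 2 13 8 4)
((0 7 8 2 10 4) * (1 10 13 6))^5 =((0 7 8 2 13 6 1 10 4))^5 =(0 6 7 1 8 10 2 4 13)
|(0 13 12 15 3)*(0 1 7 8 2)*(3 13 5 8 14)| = |(0 5 8 2)(1 7 14 3)(12 15 13)| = 12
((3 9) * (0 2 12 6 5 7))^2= (0 12 5)(2 6 7)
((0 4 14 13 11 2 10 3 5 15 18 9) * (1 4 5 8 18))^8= ((0 5 15 1 4 14 13 11 2 10 3 8 18 9))^8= (0 2 15 3 4 18 13)(1 8 14 9 11 5 10)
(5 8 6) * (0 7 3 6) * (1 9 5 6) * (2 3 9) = (0 7 9 5 8)(1 2 3) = [7, 2, 3, 1, 4, 8, 6, 9, 0, 5]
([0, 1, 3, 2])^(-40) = [0, 1, 2, 3]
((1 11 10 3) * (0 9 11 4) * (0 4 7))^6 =(0 7 1 3 10 11 9)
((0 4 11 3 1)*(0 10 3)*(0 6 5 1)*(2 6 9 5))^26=((0 4 11 9 5 1 10 3)(2 6))^26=(0 11 5 10)(1 3 4 9)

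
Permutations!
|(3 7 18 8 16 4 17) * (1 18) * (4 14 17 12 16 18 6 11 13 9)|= |(1 6 11 13 9 4 12 16 14 17 3 7)(8 18)|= 12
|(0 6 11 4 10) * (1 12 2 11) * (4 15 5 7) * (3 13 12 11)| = |(0 6 1 11 15 5 7 4 10)(2 3 13 12)| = 36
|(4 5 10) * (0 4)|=4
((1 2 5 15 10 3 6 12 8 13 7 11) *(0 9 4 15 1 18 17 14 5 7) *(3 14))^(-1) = (0 13 8 12 6 3 17 18 11 7 2 1 5 14 10 15 4 9)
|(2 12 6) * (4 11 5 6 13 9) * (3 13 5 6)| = 9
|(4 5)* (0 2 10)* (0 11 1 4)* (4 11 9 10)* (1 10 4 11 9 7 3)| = |(0 2 11 10 7 3 1 9 4 5)| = 10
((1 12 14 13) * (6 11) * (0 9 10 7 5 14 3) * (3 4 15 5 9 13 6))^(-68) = (0 11 14 15 12 13 3 6 5 4 1)(7 9 10)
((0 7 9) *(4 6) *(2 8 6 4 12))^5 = ((0 7 9)(2 8 6 12))^5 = (0 9 7)(2 8 6 12)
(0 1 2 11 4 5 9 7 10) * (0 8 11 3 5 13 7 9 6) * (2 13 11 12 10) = (0 1 13 7 2 3 5 6)(4 11)(8 12 10) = [1, 13, 3, 5, 11, 6, 0, 2, 12, 9, 8, 4, 10, 7]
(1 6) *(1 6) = (6) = [0, 1, 2, 3, 4, 5, 6]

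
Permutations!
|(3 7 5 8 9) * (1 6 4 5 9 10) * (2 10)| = |(1 6 4 5 8 2 10)(3 7 9)| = 21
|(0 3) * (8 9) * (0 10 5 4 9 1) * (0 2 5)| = |(0 3 10)(1 2 5 4 9 8)| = 6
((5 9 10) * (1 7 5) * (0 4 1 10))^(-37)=(10)(0 9 5 7 1 4)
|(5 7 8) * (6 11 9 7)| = 6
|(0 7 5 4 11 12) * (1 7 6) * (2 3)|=|(0 6 1 7 5 4 11 12)(2 3)|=8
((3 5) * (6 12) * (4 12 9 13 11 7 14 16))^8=(4 16 14 7 11 13 9 6 12)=((3 5)(4 12 6 9 13 11 7 14 16))^8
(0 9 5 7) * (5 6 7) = (0 9 6 7) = [9, 1, 2, 3, 4, 5, 7, 0, 8, 6]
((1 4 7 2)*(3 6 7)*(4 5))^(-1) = ((1 5 4 3 6 7 2))^(-1) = (1 2 7 6 3 4 5)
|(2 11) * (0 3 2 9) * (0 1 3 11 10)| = 7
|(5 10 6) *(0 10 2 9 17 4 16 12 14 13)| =12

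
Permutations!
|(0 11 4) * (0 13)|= 4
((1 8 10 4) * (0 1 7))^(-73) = (0 7 4 10 8 1)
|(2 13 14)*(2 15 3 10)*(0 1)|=6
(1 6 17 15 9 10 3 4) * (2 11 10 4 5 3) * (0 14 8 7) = (0 14 8 7)(1 6 17 15 9 4)(2 11 10)(3 5) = [14, 6, 11, 5, 1, 3, 17, 0, 7, 4, 2, 10, 12, 13, 8, 9, 16, 15]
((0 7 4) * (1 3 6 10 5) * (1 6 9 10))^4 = (0 7 4)(1 5 9)(3 6 10)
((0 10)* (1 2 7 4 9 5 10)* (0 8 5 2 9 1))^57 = ((1 9 2 7 4)(5 10 8))^57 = (10)(1 2 4 9 7)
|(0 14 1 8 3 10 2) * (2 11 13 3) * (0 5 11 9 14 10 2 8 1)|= |(0 10 9 14)(2 5 11 13 3)|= 20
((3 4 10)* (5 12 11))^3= ((3 4 10)(5 12 11))^3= (12)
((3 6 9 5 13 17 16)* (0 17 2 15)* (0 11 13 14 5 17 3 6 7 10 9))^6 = (0 16 9 7)(2 11)(3 6 17 10)(13 15)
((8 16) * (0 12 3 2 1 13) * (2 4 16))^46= (0 12 3 4 16 8 2 1 13)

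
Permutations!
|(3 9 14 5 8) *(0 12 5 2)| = 8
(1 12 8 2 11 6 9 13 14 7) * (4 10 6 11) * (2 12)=(1 2 4 10 6 9 13 14 7)(8 12)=[0, 2, 4, 3, 10, 5, 9, 1, 12, 13, 6, 11, 8, 14, 7]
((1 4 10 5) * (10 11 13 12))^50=((1 4 11 13 12 10 5))^50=(1 4 11 13 12 10 5)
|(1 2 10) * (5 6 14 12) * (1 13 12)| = 8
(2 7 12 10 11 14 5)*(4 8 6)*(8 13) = (2 7 12 10 11 14 5)(4 13 8 6) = [0, 1, 7, 3, 13, 2, 4, 12, 6, 9, 11, 14, 10, 8, 5]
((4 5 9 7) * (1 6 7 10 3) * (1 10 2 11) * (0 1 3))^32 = (0 10 3 11 2 9 5 4 7 6 1)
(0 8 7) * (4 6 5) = (0 8 7)(4 6 5) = [8, 1, 2, 3, 6, 4, 5, 0, 7]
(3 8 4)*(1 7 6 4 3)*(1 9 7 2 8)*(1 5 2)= (2 8 3 5)(4 9 7 6)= [0, 1, 8, 5, 9, 2, 4, 6, 3, 7]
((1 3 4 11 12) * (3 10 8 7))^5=(1 4 8 12 3 10 11 7)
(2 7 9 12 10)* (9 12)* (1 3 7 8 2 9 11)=(1 3 7 12 10 9 11)(2 8)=[0, 3, 8, 7, 4, 5, 6, 12, 2, 11, 9, 1, 10]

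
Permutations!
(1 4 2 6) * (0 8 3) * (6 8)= (0 6 1 4 2 8 3)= [6, 4, 8, 0, 2, 5, 1, 7, 3]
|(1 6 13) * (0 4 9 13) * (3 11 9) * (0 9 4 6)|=|(0 6 9 13 1)(3 11 4)|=15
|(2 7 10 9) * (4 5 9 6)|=7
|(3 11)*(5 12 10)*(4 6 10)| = 10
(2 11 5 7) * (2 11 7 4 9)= (2 7 11 5 4 9)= [0, 1, 7, 3, 9, 4, 6, 11, 8, 2, 10, 5]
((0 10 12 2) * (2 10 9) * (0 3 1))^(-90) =((0 9 2 3 1)(10 12))^(-90) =(12)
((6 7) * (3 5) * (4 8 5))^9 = (3 4 8 5)(6 7) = ((3 4 8 5)(6 7))^9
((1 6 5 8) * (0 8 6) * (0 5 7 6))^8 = (8)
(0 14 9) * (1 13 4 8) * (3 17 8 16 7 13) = [14, 3, 2, 17, 16, 5, 6, 13, 1, 0, 10, 11, 12, 4, 9, 15, 7, 8] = (0 14 9)(1 3 17 8)(4 16 7 13)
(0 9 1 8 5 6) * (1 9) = [1, 8, 2, 3, 4, 6, 0, 7, 5, 9] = (9)(0 1 8 5 6)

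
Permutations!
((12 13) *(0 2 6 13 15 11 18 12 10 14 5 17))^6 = ((0 2 6 13 10 14 5 17)(11 18 12 15))^6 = (0 5 10 6)(2 17 14 13)(11 12)(15 18)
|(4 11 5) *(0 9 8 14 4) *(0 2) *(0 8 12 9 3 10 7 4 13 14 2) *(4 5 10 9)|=|(0 3 9 12 4 11 10 7 5)(2 8)(13 14)|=18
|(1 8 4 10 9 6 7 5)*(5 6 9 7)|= |(1 8 4 10 7 6 5)|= 7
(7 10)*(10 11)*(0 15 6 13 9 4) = (0 15 6 13 9 4)(7 11 10) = [15, 1, 2, 3, 0, 5, 13, 11, 8, 4, 7, 10, 12, 9, 14, 6]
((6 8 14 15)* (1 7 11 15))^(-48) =(1 7 11 15 6 8 14)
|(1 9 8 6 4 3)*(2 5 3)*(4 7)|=9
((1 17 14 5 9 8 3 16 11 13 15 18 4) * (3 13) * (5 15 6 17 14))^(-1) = ((1 14 15 18 4)(3 16 11)(5 9 8 13 6 17))^(-1) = (1 4 18 15 14)(3 11 16)(5 17 6 13 8 9)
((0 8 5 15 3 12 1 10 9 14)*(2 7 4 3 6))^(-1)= ((0 8 5 15 6 2 7 4 3 12 1 10 9 14))^(-1)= (0 14 9 10 1 12 3 4 7 2 6 15 5 8)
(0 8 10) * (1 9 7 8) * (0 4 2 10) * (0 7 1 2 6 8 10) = [2, 9, 0, 3, 6, 5, 8, 10, 7, 1, 4] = (0 2)(1 9)(4 6 8 7 10)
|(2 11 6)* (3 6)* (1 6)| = |(1 6 2 11 3)| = 5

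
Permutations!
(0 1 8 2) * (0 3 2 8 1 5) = [5, 1, 3, 2, 4, 0, 6, 7, 8] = (8)(0 5)(2 3)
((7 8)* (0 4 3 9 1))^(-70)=((0 4 3 9 1)(7 8))^(-70)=(9)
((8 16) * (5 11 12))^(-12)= ((5 11 12)(8 16))^(-12)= (16)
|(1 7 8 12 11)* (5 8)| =|(1 7 5 8 12 11)| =6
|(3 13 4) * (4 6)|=4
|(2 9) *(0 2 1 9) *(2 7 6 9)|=6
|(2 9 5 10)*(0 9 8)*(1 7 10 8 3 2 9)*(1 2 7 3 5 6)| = 12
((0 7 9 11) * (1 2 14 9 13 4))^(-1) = ((0 7 13 4 1 2 14 9 11))^(-1) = (0 11 9 14 2 1 4 13 7)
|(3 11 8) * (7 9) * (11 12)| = 4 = |(3 12 11 8)(7 9)|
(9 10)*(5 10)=(5 10 9)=[0, 1, 2, 3, 4, 10, 6, 7, 8, 5, 9]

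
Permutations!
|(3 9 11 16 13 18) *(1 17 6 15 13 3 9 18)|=5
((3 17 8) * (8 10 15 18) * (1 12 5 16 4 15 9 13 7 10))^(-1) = (1 17 3 8 18 15 4 16 5 12)(7 13 9 10)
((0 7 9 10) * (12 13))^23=(0 10 9 7)(12 13)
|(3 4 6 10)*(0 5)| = 4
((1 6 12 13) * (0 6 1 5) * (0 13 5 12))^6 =(13)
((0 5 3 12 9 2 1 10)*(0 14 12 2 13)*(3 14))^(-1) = (0 13 9 12 14 5)(1 2 3 10)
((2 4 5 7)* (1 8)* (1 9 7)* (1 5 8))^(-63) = ((2 4 8 9 7))^(-63) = (2 8 7 4 9)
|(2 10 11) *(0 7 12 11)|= |(0 7 12 11 2 10)|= 6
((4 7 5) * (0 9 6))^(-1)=((0 9 6)(4 7 5))^(-1)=(0 6 9)(4 5 7)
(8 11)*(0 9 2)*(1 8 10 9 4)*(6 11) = (0 4 1 8 6 11 10 9 2) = [4, 8, 0, 3, 1, 5, 11, 7, 6, 2, 9, 10]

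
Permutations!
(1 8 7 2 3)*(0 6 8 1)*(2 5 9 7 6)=[2, 1, 3, 0, 4, 9, 8, 5, 6, 7]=(0 2 3)(5 9 7)(6 8)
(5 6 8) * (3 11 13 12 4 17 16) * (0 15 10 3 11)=[15, 1, 2, 0, 17, 6, 8, 7, 5, 9, 3, 13, 4, 12, 14, 10, 11, 16]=(0 15 10 3)(4 17 16 11 13 12)(5 6 8)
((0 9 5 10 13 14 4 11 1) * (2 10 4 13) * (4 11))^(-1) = ((0 9 5 11 1)(2 10)(13 14))^(-1) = (0 1 11 5 9)(2 10)(13 14)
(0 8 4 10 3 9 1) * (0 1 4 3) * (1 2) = (0 8 3 9 4 10)(1 2) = [8, 2, 1, 9, 10, 5, 6, 7, 3, 4, 0]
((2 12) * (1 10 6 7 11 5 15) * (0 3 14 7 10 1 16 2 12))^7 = (0 16 5 7 3 2 15 11 14)(6 10)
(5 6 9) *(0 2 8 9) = (0 2 8 9 5 6) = [2, 1, 8, 3, 4, 6, 0, 7, 9, 5]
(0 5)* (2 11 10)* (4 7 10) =(0 5)(2 11 4 7 10) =[5, 1, 11, 3, 7, 0, 6, 10, 8, 9, 2, 4]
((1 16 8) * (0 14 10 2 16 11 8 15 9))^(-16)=(0 15 2 14 9 16 10)(1 8 11)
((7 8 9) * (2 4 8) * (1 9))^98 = (1 7 4)(2 8 9)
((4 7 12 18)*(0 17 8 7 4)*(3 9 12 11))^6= ((0 17 8 7 11 3 9 12 18))^6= (0 9 7)(3 8 18)(11 17 12)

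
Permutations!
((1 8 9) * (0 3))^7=((0 3)(1 8 9))^7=(0 3)(1 8 9)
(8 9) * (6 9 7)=(6 9 8 7)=[0, 1, 2, 3, 4, 5, 9, 6, 7, 8]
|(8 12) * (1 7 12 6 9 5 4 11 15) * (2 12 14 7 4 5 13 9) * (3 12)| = |(1 4 11 15)(2 3 12 8 6)(7 14)(9 13)| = 20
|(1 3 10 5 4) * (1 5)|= 6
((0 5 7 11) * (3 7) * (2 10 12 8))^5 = ((0 5 3 7 11)(2 10 12 8))^5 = (2 10 12 8)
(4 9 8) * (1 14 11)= (1 14 11)(4 9 8)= [0, 14, 2, 3, 9, 5, 6, 7, 4, 8, 10, 1, 12, 13, 11]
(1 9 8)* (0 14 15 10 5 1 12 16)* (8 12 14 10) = (0 10 5 1 9 12 16)(8 14 15) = [10, 9, 2, 3, 4, 1, 6, 7, 14, 12, 5, 11, 16, 13, 15, 8, 0]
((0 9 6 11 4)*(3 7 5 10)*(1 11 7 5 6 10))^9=(0 9 10 3 5 1 11 4)(6 7)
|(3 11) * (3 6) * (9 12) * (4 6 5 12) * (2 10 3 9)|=6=|(2 10 3 11 5 12)(4 6 9)|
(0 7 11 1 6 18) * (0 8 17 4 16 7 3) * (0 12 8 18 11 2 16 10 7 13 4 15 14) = (18)(0 3 12 8 17 15 14)(1 6 11)(2 16 13 4 10 7) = [3, 6, 16, 12, 10, 5, 11, 2, 17, 9, 7, 1, 8, 4, 0, 14, 13, 15, 18]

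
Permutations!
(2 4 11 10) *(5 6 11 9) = [0, 1, 4, 3, 9, 6, 11, 7, 8, 5, 2, 10] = (2 4 9 5 6 11 10)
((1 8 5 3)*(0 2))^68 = (8)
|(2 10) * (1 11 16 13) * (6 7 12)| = 12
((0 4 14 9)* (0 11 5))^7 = ((0 4 14 9 11 5))^7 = (0 4 14 9 11 5)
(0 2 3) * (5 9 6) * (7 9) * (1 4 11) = (0 2 3)(1 4 11)(5 7 9 6) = [2, 4, 3, 0, 11, 7, 5, 9, 8, 6, 10, 1]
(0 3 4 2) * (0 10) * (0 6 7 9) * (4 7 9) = (0 3 7 4 2 10 6 9) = [3, 1, 10, 7, 2, 5, 9, 4, 8, 0, 6]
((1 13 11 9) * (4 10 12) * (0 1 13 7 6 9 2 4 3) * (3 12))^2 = ((0 1 7 6 9 13 11 2 4 10 3))^2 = (0 7 9 11 4 3 1 6 13 2 10)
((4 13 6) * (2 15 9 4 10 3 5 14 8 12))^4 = (2 13 5)(3 12 4)(6 14 15)(8 9 10)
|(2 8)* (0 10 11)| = 6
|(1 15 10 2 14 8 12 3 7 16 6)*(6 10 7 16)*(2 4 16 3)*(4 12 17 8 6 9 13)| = 12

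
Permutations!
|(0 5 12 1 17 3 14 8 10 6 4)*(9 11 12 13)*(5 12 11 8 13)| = 12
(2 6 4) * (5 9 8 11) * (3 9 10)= (2 6 4)(3 9 8 11 5 10)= [0, 1, 6, 9, 2, 10, 4, 7, 11, 8, 3, 5]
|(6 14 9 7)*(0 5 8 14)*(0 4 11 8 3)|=|(0 5 3)(4 11 8 14 9 7 6)|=21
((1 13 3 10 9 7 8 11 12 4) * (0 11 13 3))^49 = ((0 11 12 4 1 3 10 9 7 8 13))^49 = (0 3 13 1 8 4 7 12 9 11 10)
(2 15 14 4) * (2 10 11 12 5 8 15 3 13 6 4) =[0, 1, 3, 13, 10, 8, 4, 7, 15, 9, 11, 12, 5, 6, 2, 14] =(2 3 13 6 4 10 11 12 5 8 15 14)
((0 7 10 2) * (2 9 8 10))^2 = ((0 7 2)(8 10 9))^2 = (0 2 7)(8 9 10)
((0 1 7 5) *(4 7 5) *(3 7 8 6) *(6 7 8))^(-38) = (0 1 5)(3 7 6 8 4) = ((0 1 5)(3 8 7 4 6))^(-38)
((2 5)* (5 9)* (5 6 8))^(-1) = ((2 9 6 8 5))^(-1) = (2 5 8 6 9)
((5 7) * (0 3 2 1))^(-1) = ((0 3 2 1)(5 7))^(-1) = (0 1 2 3)(5 7)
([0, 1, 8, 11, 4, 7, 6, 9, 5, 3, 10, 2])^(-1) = [0, 1, 11, 9, 4, 8, 6, 5, 2, 7, 10, 3]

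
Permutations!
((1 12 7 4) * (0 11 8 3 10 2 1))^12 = (0 8 10 1 7)(2 12 4 11 3)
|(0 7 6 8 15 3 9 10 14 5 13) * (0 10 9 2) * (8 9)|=|(0 7 6 9 8 15 3 2)(5 13 10 14)|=8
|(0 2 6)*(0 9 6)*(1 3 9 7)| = |(0 2)(1 3 9 6 7)| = 10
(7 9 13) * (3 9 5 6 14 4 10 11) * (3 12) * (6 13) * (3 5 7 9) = (4 10 11 12 5 13 9 6 14) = [0, 1, 2, 3, 10, 13, 14, 7, 8, 6, 11, 12, 5, 9, 4]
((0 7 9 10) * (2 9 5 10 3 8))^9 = ((0 7 5 10)(2 9 3 8))^9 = (0 7 5 10)(2 9 3 8)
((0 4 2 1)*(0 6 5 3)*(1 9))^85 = ((0 4 2 9 1 6 5 3))^85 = (0 6 2 3 1 4 5 9)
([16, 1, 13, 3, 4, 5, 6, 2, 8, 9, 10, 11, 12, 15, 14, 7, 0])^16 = (16)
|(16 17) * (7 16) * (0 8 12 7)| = |(0 8 12 7 16 17)| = 6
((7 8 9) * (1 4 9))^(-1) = ((1 4 9 7 8))^(-1) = (1 8 7 9 4)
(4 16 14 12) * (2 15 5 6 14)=[0, 1, 15, 3, 16, 6, 14, 7, 8, 9, 10, 11, 4, 13, 12, 5, 2]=(2 15 5 6 14 12 4 16)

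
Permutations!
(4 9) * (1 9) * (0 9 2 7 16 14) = (0 9 4 1 2 7 16 14) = [9, 2, 7, 3, 1, 5, 6, 16, 8, 4, 10, 11, 12, 13, 0, 15, 14]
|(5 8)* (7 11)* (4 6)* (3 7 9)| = 4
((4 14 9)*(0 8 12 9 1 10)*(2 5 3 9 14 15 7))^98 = (15)(0 12 1)(8 14 10)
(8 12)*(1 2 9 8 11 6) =(1 2 9 8 12 11 6) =[0, 2, 9, 3, 4, 5, 1, 7, 12, 8, 10, 6, 11]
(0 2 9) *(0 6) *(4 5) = [2, 1, 9, 3, 5, 4, 0, 7, 8, 6] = (0 2 9 6)(4 5)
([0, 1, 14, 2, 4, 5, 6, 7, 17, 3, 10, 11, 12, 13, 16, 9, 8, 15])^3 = (2 8 9 14 17 3 16 15)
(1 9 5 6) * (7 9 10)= (1 10 7 9 5 6)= [0, 10, 2, 3, 4, 6, 1, 9, 8, 5, 7]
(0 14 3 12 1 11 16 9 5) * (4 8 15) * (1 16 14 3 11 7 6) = (0 3 12 16 9 5)(1 7 6)(4 8 15)(11 14) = [3, 7, 2, 12, 8, 0, 1, 6, 15, 5, 10, 14, 16, 13, 11, 4, 9]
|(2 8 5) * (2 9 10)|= 5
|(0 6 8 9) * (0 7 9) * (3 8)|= |(0 6 3 8)(7 9)|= 4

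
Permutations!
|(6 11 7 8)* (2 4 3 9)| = |(2 4 3 9)(6 11 7 8)| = 4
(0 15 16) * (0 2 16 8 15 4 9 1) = (0 4 9 1)(2 16)(8 15) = [4, 0, 16, 3, 9, 5, 6, 7, 15, 1, 10, 11, 12, 13, 14, 8, 2]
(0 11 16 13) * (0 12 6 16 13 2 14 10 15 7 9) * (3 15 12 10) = [11, 1, 14, 15, 4, 5, 16, 9, 8, 0, 12, 13, 6, 10, 3, 7, 2] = (0 11 13 10 12 6 16 2 14 3 15 7 9)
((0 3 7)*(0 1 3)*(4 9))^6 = ((1 3 7)(4 9))^6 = (9)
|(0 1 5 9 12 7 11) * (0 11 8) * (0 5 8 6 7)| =|(0 1 8 5 9 12)(6 7)| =6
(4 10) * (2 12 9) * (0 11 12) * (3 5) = (0 11 12 9 2)(3 5)(4 10) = [11, 1, 0, 5, 10, 3, 6, 7, 8, 2, 4, 12, 9]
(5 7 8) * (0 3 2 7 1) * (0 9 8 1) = (0 3 2 7 1 9 8 5) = [3, 9, 7, 2, 4, 0, 6, 1, 5, 8]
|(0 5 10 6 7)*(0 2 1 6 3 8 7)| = 9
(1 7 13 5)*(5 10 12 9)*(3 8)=(1 7 13 10 12 9 5)(3 8)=[0, 7, 2, 8, 4, 1, 6, 13, 3, 5, 12, 11, 9, 10]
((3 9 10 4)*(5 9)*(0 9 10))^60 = ((0 9)(3 5 10 4))^60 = (10)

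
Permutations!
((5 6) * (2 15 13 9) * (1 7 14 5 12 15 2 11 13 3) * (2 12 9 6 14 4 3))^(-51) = ((1 7 4 3)(2 12 15)(5 14)(6 9 11 13))^(-51) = (15)(1 7 4 3)(5 14)(6 9 11 13)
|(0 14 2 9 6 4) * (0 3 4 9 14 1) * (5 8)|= |(0 1)(2 14)(3 4)(5 8)(6 9)|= 2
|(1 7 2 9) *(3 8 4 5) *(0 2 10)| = 12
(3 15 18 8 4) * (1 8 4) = (1 8)(3 15 18 4) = [0, 8, 2, 15, 3, 5, 6, 7, 1, 9, 10, 11, 12, 13, 14, 18, 16, 17, 4]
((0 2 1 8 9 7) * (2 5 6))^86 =(0 9 1 6)(2 5 7 8)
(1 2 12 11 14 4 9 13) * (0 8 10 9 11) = (0 8 10 9 13 1 2 12)(4 11 14) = [8, 2, 12, 3, 11, 5, 6, 7, 10, 13, 9, 14, 0, 1, 4]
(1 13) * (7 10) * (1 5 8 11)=(1 13 5 8 11)(7 10)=[0, 13, 2, 3, 4, 8, 6, 10, 11, 9, 7, 1, 12, 5]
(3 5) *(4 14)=(3 5)(4 14)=[0, 1, 2, 5, 14, 3, 6, 7, 8, 9, 10, 11, 12, 13, 4]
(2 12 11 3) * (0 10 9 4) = [10, 1, 12, 2, 0, 5, 6, 7, 8, 4, 9, 3, 11] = (0 10 9 4)(2 12 11 3)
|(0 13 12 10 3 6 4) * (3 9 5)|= |(0 13 12 10 9 5 3 6 4)|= 9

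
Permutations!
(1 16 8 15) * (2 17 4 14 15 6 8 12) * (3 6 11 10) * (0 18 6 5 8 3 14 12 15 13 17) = (0 18 6 3 5 8 11 10 14 13 17 4 12 2)(1 16 15) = [18, 16, 0, 5, 12, 8, 3, 7, 11, 9, 14, 10, 2, 17, 13, 1, 15, 4, 6]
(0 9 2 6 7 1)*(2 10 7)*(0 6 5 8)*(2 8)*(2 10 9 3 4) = (0 3 4 2 5 10 7 1 6 8) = [3, 6, 5, 4, 2, 10, 8, 1, 0, 9, 7]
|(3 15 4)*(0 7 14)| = 3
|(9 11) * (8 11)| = 3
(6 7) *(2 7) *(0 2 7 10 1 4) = [2, 4, 10, 3, 0, 5, 7, 6, 8, 9, 1] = (0 2 10 1 4)(6 7)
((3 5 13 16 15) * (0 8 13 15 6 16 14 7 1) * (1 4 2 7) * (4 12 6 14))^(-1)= ((0 8 13 4 2 7 12 6 16 14 1)(3 5 15))^(-1)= (0 1 14 16 6 12 7 2 4 13 8)(3 15 5)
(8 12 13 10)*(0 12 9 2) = [12, 1, 0, 3, 4, 5, 6, 7, 9, 2, 8, 11, 13, 10] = (0 12 13 10 8 9 2)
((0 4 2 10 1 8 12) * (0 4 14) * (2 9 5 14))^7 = (0 9 8 2 5 12 10 14 4 1)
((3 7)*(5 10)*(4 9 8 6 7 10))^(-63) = ((3 10 5 4 9 8 6 7))^(-63) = (3 10 5 4 9 8 6 7)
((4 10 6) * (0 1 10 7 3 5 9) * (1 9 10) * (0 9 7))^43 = ((0 7 3 5 10 6 4))^43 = (0 7 3 5 10 6 4)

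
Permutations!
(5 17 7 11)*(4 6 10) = (4 6 10)(5 17 7 11) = [0, 1, 2, 3, 6, 17, 10, 11, 8, 9, 4, 5, 12, 13, 14, 15, 16, 7]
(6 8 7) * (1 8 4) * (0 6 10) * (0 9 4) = (0 6)(1 8 7 10 9 4) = [6, 8, 2, 3, 1, 5, 0, 10, 7, 4, 9]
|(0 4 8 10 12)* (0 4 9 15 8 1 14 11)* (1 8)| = |(0 9 15 1 14 11)(4 8 10 12)| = 12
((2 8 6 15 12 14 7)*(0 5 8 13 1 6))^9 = ((0 5 8)(1 6 15 12 14 7 2 13))^9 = (1 6 15 12 14 7 2 13)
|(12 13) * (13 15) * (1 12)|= |(1 12 15 13)|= 4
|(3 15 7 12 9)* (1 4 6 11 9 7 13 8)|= |(1 4 6 11 9 3 15 13 8)(7 12)|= 18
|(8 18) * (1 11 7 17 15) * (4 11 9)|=14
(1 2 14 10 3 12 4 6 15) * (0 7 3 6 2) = (0 7 3 12 4 2 14 10 6 15 1) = [7, 0, 14, 12, 2, 5, 15, 3, 8, 9, 6, 11, 4, 13, 10, 1]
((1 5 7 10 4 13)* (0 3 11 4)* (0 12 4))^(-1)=((0 3 11)(1 5 7 10 12 4 13))^(-1)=(0 11 3)(1 13 4 12 10 7 5)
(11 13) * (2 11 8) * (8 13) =(13)(2 11 8) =[0, 1, 11, 3, 4, 5, 6, 7, 2, 9, 10, 8, 12, 13]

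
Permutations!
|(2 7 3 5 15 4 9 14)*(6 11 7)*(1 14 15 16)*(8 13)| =18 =|(1 14 2 6 11 7 3 5 16)(4 9 15)(8 13)|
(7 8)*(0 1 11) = (0 1 11)(7 8) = [1, 11, 2, 3, 4, 5, 6, 8, 7, 9, 10, 0]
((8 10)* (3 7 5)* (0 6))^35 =((0 6)(3 7 5)(8 10))^35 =(0 6)(3 5 7)(8 10)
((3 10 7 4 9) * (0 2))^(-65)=(10)(0 2)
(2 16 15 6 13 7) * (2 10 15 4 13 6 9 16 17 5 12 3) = [0, 1, 17, 2, 13, 12, 6, 10, 8, 16, 15, 11, 3, 7, 14, 9, 4, 5] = (2 17 5 12 3)(4 13 7 10 15 9 16)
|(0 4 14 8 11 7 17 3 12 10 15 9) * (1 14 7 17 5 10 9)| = |(0 4 7 5 10 15 1 14 8 11 17 3 12 9)| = 14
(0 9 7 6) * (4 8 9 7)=(0 7 6)(4 8 9)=[7, 1, 2, 3, 8, 5, 0, 6, 9, 4]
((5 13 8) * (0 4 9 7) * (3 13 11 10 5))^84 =((0 4 9 7)(3 13 8)(5 11 10))^84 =(13)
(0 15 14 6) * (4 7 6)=(0 15 14 4 7 6)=[15, 1, 2, 3, 7, 5, 0, 6, 8, 9, 10, 11, 12, 13, 4, 14]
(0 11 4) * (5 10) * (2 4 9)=(0 11 9 2 4)(5 10)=[11, 1, 4, 3, 0, 10, 6, 7, 8, 2, 5, 9]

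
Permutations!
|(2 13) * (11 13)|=3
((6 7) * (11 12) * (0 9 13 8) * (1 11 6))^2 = ((0 9 13 8)(1 11 12 6 7))^2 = (0 13)(1 12 7 11 6)(8 9)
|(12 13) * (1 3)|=2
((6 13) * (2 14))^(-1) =((2 14)(6 13))^(-1) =(2 14)(6 13)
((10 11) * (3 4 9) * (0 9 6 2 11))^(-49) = ((0 9 3 4 6 2 11 10))^(-49) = (0 10 11 2 6 4 3 9)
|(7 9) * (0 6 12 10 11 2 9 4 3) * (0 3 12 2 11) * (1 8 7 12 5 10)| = 11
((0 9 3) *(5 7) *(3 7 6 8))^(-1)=(0 3 8 6 5 7 9)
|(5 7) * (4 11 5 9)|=|(4 11 5 7 9)|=5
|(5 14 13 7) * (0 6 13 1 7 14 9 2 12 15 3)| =12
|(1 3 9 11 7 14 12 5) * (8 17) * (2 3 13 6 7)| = |(1 13 6 7 14 12 5)(2 3 9 11)(8 17)| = 28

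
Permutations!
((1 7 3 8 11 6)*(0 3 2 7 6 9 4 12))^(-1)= (0 12 4 9 11 8 3)(1 6)(2 7)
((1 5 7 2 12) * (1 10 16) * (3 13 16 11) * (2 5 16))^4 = (16)(2 3 10)(11 12 13)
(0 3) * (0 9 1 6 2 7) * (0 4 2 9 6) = (0 3 6 9 1)(2 7 4) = [3, 0, 7, 6, 2, 5, 9, 4, 8, 1]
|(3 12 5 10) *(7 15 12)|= |(3 7 15 12 5 10)|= 6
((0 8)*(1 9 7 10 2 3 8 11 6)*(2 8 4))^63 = ((0 11 6 1 9 7 10 8)(2 3 4))^63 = (0 8 10 7 9 1 6 11)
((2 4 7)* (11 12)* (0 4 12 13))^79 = (0 7 12 13 4 2 11)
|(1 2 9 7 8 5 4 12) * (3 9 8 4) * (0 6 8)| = 11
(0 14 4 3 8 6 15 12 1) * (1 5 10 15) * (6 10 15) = (0 14 4 3 8 10 6 1)(5 15 12) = [14, 0, 2, 8, 3, 15, 1, 7, 10, 9, 6, 11, 5, 13, 4, 12]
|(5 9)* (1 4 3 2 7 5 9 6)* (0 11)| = |(0 11)(1 4 3 2 7 5 6)| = 14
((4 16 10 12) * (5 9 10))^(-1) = (4 12 10 9 5 16)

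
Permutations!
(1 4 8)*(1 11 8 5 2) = [0, 4, 1, 3, 5, 2, 6, 7, 11, 9, 10, 8] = (1 4 5 2)(8 11)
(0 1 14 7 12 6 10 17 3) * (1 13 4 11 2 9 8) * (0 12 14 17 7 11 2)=(0 13 4 2 9 8 1 17 3 12 6 10 7 14 11)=[13, 17, 9, 12, 2, 5, 10, 14, 1, 8, 7, 0, 6, 4, 11, 15, 16, 3]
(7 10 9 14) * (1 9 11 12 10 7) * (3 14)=(1 9 3 14)(10 11 12)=[0, 9, 2, 14, 4, 5, 6, 7, 8, 3, 11, 12, 10, 13, 1]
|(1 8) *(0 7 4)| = |(0 7 4)(1 8)| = 6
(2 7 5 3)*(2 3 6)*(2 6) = (2 7 5) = [0, 1, 7, 3, 4, 2, 6, 5]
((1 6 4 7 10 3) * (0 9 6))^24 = ((0 9 6 4 7 10 3 1))^24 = (10)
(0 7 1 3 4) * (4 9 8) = [7, 3, 2, 9, 0, 5, 6, 1, 4, 8] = (0 7 1 3 9 8 4)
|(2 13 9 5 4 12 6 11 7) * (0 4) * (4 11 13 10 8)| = 12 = |(0 11 7 2 10 8 4 12 6 13 9 5)|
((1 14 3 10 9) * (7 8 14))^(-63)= (14)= ((1 7 8 14 3 10 9))^(-63)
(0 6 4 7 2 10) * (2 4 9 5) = [6, 1, 10, 3, 7, 2, 9, 4, 8, 5, 0] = (0 6 9 5 2 10)(4 7)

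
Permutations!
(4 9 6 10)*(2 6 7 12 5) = (2 6 10 4 9 7 12 5) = [0, 1, 6, 3, 9, 2, 10, 12, 8, 7, 4, 11, 5]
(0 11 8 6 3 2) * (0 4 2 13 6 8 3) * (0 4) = (0 11 3 13 6 4 2) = [11, 1, 0, 13, 2, 5, 4, 7, 8, 9, 10, 3, 12, 6]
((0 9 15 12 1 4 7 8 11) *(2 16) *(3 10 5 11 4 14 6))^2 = (16)(0 15 1 6 10 11 9 12 14 3 5)(4 8 7)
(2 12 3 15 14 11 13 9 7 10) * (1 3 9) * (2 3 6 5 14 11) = (1 6 5 14 2 12 9 7 10 3 15 11 13) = [0, 6, 12, 15, 4, 14, 5, 10, 8, 7, 3, 13, 9, 1, 2, 11]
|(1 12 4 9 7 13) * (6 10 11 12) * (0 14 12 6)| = 24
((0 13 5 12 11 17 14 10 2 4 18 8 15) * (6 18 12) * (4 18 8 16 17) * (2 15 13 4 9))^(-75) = (0 14 18 11)(2 12 15 17)(4 10 16 9)(5 6 8 13)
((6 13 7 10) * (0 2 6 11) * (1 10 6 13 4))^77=((0 2 13 7 6 4 1 10 11))^77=(0 4 2 1 13 10 7 11 6)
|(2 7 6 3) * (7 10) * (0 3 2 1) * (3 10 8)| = 8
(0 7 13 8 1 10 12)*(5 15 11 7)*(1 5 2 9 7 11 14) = (0 2 9 7 13 8 5 15 14 1 10 12) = [2, 10, 9, 3, 4, 15, 6, 13, 5, 7, 12, 11, 0, 8, 1, 14]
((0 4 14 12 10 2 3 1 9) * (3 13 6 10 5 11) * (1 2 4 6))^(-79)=((0 6 10 4 14 12 5 11 3 2 13 1 9))^(-79)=(0 9 1 13 2 3 11 5 12 14 4 10 6)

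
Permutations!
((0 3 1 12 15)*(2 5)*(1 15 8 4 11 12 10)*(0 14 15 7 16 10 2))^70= ((0 3 7 16 10 1 2 5)(4 11 12 8)(14 15))^70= (0 2 10 7)(1 16 3 5)(4 12)(8 11)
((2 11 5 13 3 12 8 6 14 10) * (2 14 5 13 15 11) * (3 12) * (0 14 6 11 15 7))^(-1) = (15)(0 7 5 6 10 14)(8 12 13 11)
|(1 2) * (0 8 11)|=6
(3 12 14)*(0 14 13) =(0 14 3 12 13) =[14, 1, 2, 12, 4, 5, 6, 7, 8, 9, 10, 11, 13, 0, 3]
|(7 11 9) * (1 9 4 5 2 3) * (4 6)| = 9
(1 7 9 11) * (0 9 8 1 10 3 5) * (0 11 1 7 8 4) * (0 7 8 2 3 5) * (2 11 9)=[2, 11, 3, 0, 7, 9, 6, 4, 8, 1, 5, 10]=(0 2 3)(1 11 10 5 9)(4 7)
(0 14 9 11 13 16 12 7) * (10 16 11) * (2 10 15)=(0 14 9 15 2 10 16 12 7)(11 13)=[14, 1, 10, 3, 4, 5, 6, 0, 8, 15, 16, 13, 7, 11, 9, 2, 12]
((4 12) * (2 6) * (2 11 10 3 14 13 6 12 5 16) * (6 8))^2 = ((2 12 4 5 16)(3 14 13 8 6 11 10))^2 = (2 4 16 12 5)(3 13 6 10 14 8 11)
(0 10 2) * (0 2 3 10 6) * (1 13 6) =[1, 13, 2, 10, 4, 5, 0, 7, 8, 9, 3, 11, 12, 6] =(0 1 13 6)(3 10)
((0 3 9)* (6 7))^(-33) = ((0 3 9)(6 7))^(-33) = (9)(6 7)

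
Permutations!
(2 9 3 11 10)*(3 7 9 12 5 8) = (2 12 5 8 3 11 10)(7 9) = [0, 1, 12, 11, 4, 8, 6, 9, 3, 7, 2, 10, 5]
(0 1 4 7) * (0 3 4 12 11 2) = (0 1 12 11 2)(3 4 7) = [1, 12, 0, 4, 7, 5, 6, 3, 8, 9, 10, 2, 11]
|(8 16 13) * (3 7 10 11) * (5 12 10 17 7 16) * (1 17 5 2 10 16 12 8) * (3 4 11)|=22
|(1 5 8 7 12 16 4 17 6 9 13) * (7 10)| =12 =|(1 5 8 10 7 12 16 4 17 6 9 13)|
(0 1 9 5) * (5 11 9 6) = (0 1 6 5)(9 11) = [1, 6, 2, 3, 4, 0, 5, 7, 8, 11, 10, 9]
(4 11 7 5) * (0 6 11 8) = [6, 1, 2, 3, 8, 4, 11, 5, 0, 9, 10, 7] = (0 6 11 7 5 4 8)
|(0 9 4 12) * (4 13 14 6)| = |(0 9 13 14 6 4 12)| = 7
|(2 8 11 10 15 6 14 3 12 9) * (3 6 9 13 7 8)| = |(2 3 12 13 7 8 11 10 15 9)(6 14)| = 10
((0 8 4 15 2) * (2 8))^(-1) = ((0 2)(4 15 8))^(-1) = (0 2)(4 8 15)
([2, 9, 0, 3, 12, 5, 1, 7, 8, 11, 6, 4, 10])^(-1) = (0 2)(1 6 10 12 4 11 9)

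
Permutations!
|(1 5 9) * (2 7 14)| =|(1 5 9)(2 7 14)| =3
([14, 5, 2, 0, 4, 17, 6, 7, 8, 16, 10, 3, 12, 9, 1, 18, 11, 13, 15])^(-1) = [3, 14, 2, 11, 4, 1, 6, 7, 8, 13, 10, 16, 12, 17, 0, 18, 9, 5, 15]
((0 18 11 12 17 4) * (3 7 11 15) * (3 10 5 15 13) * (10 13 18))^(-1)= (18)(0 4 17 12 11 7 3 13 15 5 10)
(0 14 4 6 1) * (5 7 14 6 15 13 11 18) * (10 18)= (0 6 1)(4 15 13 11 10 18 5 7 14)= [6, 0, 2, 3, 15, 7, 1, 14, 8, 9, 18, 10, 12, 11, 4, 13, 16, 17, 5]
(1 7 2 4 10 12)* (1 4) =(1 7 2)(4 10 12) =[0, 7, 1, 3, 10, 5, 6, 2, 8, 9, 12, 11, 4]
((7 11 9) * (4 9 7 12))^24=((4 9 12)(7 11))^24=(12)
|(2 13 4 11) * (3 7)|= 4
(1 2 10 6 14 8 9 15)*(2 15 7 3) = (1 15)(2 10 6 14 8 9 7 3) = [0, 15, 10, 2, 4, 5, 14, 3, 9, 7, 6, 11, 12, 13, 8, 1]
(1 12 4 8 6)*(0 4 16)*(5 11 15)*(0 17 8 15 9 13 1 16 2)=(0 4 15 5 11 9 13 1 12 2)(6 16 17 8)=[4, 12, 0, 3, 15, 11, 16, 7, 6, 13, 10, 9, 2, 1, 14, 5, 17, 8]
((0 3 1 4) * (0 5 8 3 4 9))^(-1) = ((0 4 5 8 3 1 9))^(-1) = (0 9 1 3 8 5 4)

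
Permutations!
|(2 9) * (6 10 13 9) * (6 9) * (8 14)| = 6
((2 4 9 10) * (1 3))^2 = ((1 3)(2 4 9 10))^2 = (2 9)(4 10)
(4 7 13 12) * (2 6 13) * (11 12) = (2 6 13 11 12 4 7) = [0, 1, 6, 3, 7, 5, 13, 2, 8, 9, 10, 12, 4, 11]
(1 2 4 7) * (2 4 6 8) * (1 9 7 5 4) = [0, 1, 6, 3, 5, 4, 8, 9, 2, 7] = (2 6 8)(4 5)(7 9)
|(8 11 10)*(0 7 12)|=|(0 7 12)(8 11 10)|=3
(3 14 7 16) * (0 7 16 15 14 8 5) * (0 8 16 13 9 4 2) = (0 7 15 14 13 9 4 2)(3 16)(5 8) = [7, 1, 0, 16, 2, 8, 6, 15, 5, 4, 10, 11, 12, 9, 13, 14, 3]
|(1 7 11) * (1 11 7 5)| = |(11)(1 5)| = 2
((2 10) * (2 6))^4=((2 10 6))^4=(2 10 6)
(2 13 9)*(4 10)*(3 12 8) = (2 13 9)(3 12 8)(4 10) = [0, 1, 13, 12, 10, 5, 6, 7, 3, 2, 4, 11, 8, 9]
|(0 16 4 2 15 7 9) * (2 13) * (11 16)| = 9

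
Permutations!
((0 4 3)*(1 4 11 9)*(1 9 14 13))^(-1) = ((0 11 14 13 1 4 3))^(-1) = (0 3 4 1 13 14 11)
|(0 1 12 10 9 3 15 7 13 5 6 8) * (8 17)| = |(0 1 12 10 9 3 15 7 13 5 6 17 8)| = 13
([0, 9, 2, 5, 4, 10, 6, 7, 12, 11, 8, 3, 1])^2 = [0, 11, 2, 10, 4, 8, 6, 7, 1, 3, 12, 5, 9]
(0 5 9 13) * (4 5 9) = [9, 1, 2, 3, 5, 4, 6, 7, 8, 13, 10, 11, 12, 0] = (0 9 13)(4 5)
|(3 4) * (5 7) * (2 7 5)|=|(2 7)(3 4)|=2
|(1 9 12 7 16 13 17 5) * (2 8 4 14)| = 8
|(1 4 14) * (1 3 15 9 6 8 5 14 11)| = |(1 4 11)(3 15 9 6 8 5 14)| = 21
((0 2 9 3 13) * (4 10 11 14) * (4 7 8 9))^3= ((0 2 4 10 11 14 7 8 9 3 13))^3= (0 10 7 3 2 11 8 13 4 14 9)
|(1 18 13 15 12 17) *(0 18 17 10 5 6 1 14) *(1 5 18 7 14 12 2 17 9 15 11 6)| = |(0 7 14)(1 9 15 2 17 12 10 18 13 11 6 5)| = 12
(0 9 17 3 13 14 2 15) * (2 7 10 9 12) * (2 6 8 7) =(0 12 6 8 7 10 9 17 3 13 14 2 15) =[12, 1, 15, 13, 4, 5, 8, 10, 7, 17, 9, 11, 6, 14, 2, 0, 16, 3]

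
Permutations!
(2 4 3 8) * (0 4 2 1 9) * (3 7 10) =(0 4 7 10 3 8 1 9) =[4, 9, 2, 8, 7, 5, 6, 10, 1, 0, 3]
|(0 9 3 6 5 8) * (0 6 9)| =6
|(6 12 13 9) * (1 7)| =4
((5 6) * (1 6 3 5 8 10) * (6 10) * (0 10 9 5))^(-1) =((0 10 1 9 5 3)(6 8))^(-1) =(0 3 5 9 1 10)(6 8)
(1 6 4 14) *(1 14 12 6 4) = (14)(1 4 12 6) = [0, 4, 2, 3, 12, 5, 1, 7, 8, 9, 10, 11, 6, 13, 14]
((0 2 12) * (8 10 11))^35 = ((0 2 12)(8 10 11))^35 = (0 12 2)(8 11 10)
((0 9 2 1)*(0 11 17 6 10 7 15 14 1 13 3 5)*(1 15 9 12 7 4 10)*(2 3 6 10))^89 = (0 5 3 9 7 12)(1 11 17 10 4 2 13 6)(14 15)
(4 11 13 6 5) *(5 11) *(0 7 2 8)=(0 7 2 8)(4 5)(6 11 13)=[7, 1, 8, 3, 5, 4, 11, 2, 0, 9, 10, 13, 12, 6]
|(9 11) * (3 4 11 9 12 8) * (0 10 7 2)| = 20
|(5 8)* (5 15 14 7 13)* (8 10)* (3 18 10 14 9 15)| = 4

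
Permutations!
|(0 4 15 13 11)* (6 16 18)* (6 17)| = |(0 4 15 13 11)(6 16 18 17)| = 20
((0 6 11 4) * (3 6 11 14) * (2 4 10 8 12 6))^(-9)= ((0 11 10 8 12 6 14 3 2 4))^(-9)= (0 11 10 8 12 6 14 3 2 4)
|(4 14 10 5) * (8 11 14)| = |(4 8 11 14 10 5)| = 6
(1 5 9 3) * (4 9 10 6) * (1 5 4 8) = (1 4 9 3 5 10 6 8) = [0, 4, 2, 5, 9, 10, 8, 7, 1, 3, 6]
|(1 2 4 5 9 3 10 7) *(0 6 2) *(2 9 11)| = |(0 6 9 3 10 7 1)(2 4 5 11)| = 28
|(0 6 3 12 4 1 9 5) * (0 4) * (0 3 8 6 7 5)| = 6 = |(0 7 5 4 1 9)(3 12)(6 8)|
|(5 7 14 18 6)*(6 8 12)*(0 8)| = |(0 8 12 6 5 7 14 18)| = 8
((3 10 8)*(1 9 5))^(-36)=(10)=((1 9 5)(3 10 8))^(-36)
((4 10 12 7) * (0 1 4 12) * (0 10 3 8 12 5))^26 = (0 4 8 7)(1 3 12 5)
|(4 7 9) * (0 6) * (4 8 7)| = |(0 6)(7 9 8)| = 6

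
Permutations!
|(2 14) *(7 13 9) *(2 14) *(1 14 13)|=5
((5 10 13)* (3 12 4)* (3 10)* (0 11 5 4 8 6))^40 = ((0 11 5 3 12 8 6)(4 10 13))^40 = (0 8 3 11 6 12 5)(4 10 13)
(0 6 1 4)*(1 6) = (6)(0 1 4) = [1, 4, 2, 3, 0, 5, 6]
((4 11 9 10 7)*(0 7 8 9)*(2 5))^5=((0 7 4 11)(2 5)(8 9 10))^5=(0 7 4 11)(2 5)(8 10 9)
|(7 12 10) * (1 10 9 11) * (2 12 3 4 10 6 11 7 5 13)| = 9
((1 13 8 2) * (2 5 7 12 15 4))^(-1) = ((1 13 8 5 7 12 15 4 2))^(-1) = (1 2 4 15 12 7 5 8 13)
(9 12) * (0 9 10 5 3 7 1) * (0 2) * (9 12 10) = (0 12 9 10 5 3 7 1 2) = [12, 2, 0, 7, 4, 3, 6, 1, 8, 10, 5, 11, 9]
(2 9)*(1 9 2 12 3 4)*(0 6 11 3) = (0 6 11 3 4 1 9 12) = [6, 9, 2, 4, 1, 5, 11, 7, 8, 12, 10, 3, 0]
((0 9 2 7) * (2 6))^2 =(0 6 7 9 2)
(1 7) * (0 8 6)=(0 8 6)(1 7)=[8, 7, 2, 3, 4, 5, 0, 1, 6]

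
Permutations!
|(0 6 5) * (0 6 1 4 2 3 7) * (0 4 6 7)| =8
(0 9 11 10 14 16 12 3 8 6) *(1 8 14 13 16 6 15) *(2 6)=[9, 8, 6, 14, 4, 5, 0, 7, 15, 11, 13, 10, 3, 16, 2, 1, 12]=(0 9 11 10 13 16 12 3 14 2 6)(1 8 15)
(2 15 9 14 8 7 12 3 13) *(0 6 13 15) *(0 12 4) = (0 6 13 2 12 3 15 9 14 8 7 4) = [6, 1, 12, 15, 0, 5, 13, 4, 7, 14, 10, 11, 3, 2, 8, 9]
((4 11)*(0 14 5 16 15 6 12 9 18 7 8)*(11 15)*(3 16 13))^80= (0 16 12)(3 6 8)(4 18 5)(7 13 15)(9 14 11)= ((0 14 5 13 3 16 11 4 15 6 12 9 18 7 8))^80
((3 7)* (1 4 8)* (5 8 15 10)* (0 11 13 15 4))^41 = (0 11 13 15 10 5 8 1)(3 7)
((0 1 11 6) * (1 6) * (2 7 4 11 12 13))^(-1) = ((0 6)(1 12 13 2 7 4 11))^(-1) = (0 6)(1 11 4 7 2 13 12)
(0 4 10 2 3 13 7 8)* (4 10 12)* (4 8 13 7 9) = [10, 1, 3, 7, 12, 5, 6, 13, 0, 4, 2, 11, 8, 9] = (0 10 2 3 7 13 9 4 12 8)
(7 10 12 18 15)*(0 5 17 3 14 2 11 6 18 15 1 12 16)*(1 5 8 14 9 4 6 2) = [8, 12, 11, 9, 6, 17, 18, 10, 14, 4, 16, 2, 15, 13, 1, 7, 0, 3, 5] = (0 8 14 1 12 15 7 10 16)(2 11)(3 9 4 6 18 5 17)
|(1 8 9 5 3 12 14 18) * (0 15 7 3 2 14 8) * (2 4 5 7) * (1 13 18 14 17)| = 10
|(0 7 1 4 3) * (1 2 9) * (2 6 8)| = |(0 7 6 8 2 9 1 4 3)| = 9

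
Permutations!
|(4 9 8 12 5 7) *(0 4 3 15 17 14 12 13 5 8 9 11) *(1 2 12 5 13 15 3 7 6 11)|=12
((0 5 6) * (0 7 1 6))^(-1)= (0 5)(1 7 6)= ((0 5)(1 6 7))^(-1)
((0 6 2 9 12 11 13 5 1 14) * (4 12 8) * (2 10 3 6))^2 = ((0 2 9 8 4 12 11 13 5 1 14)(3 6 10))^2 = (0 9 4 11 5 14 2 8 12 13 1)(3 10 6)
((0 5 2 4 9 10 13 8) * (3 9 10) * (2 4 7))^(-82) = ((0 5 4 10 13 8)(2 7)(3 9))^(-82) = (0 4 13)(5 10 8)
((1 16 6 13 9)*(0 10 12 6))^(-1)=(0 16 1 9 13 6 12 10)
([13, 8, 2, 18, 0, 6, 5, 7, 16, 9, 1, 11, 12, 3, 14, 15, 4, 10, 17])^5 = [10, 13, 2, 8, 17, 6, 5, 7, 3, 9, 0, 11, 12, 1, 14, 15, 18, 4, 16]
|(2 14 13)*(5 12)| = 6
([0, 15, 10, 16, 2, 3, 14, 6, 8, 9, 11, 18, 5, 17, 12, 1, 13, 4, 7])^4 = (2 7 5 17 11 14 16)(3 4 18 12 13 10 6)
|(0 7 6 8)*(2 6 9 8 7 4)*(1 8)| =8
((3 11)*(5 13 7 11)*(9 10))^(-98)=(3 13 11 5 7)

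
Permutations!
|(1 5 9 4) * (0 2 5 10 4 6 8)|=6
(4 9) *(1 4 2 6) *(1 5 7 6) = (1 4 9 2)(5 7 6) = [0, 4, 1, 3, 9, 7, 5, 6, 8, 2]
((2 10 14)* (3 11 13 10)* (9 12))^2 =((2 3 11 13 10 14)(9 12))^2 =(2 11 10)(3 13 14)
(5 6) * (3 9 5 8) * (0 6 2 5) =(0 6 8 3 9)(2 5) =[6, 1, 5, 9, 4, 2, 8, 7, 3, 0]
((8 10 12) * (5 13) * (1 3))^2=(13)(8 12 10)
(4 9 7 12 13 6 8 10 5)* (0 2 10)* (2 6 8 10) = (0 6 10 5 4 9 7 12 13 8) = [6, 1, 2, 3, 9, 4, 10, 12, 0, 7, 5, 11, 13, 8]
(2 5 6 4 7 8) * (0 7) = (0 7 8 2 5 6 4) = [7, 1, 5, 3, 0, 6, 4, 8, 2]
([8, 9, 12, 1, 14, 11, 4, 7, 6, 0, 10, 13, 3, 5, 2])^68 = [1, 12, 4, 2, 8, 13, 0, 7, 9, 3, 10, 5, 14, 11, 6]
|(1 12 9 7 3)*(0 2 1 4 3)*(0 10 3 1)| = 14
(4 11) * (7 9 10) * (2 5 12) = (2 5 12)(4 11)(7 9 10) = [0, 1, 5, 3, 11, 12, 6, 9, 8, 10, 7, 4, 2]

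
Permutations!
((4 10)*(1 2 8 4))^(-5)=(10)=((1 2 8 4 10))^(-5)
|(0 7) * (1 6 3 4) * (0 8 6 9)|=|(0 7 8 6 3 4 1 9)|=8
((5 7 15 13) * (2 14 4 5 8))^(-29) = ((2 14 4 5 7 15 13 8))^(-29) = (2 5 13 14 7 8 4 15)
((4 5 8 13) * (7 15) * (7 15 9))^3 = (15)(4 13 8 5)(7 9)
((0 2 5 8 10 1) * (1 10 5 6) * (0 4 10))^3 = ((0 2 6 1 4 10)(5 8))^3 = (0 1)(2 4)(5 8)(6 10)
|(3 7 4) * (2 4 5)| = 5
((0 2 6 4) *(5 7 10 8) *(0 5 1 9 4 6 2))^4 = (1 7 9 10 4 8 5)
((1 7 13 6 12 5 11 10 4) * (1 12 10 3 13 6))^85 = (1 12)(3 10)(4 13)(5 7)(6 11)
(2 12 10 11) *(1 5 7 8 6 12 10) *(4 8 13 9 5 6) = (1 6 12)(2 10 11)(4 8)(5 7 13 9) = [0, 6, 10, 3, 8, 7, 12, 13, 4, 5, 11, 2, 1, 9]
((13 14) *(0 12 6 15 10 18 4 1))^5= (0 18 6 1 10 12 4 15)(13 14)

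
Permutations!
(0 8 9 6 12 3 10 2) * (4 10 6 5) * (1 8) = (0 1 8 9 5 4 10 2)(3 6 12) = [1, 8, 0, 6, 10, 4, 12, 7, 9, 5, 2, 11, 3]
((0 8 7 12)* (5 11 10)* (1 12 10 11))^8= (0 8 7 10 5 1 12)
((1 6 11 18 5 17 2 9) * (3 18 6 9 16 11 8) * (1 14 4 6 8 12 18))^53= (1 11 17 12 14 3 16 5 6 9 8 2 18 4)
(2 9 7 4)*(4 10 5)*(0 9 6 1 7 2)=(0 9 2 6 1 7 10 5 4)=[9, 7, 6, 3, 0, 4, 1, 10, 8, 2, 5]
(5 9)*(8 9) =(5 8 9) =[0, 1, 2, 3, 4, 8, 6, 7, 9, 5]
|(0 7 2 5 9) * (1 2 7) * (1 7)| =6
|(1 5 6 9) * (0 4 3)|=12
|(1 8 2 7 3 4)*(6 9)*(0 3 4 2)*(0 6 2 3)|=|(1 8 6 9 2 7 4)|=7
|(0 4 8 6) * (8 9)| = 5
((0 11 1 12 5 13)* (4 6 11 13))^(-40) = (13)(1 5 6)(4 11 12) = ((0 13)(1 12 5 4 6 11))^(-40)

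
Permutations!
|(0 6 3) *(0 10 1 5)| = |(0 6 3 10 1 5)| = 6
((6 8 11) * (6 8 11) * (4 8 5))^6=(4 8 6 11 5)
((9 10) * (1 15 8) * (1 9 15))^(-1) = ((8 9 10 15))^(-1) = (8 15 10 9)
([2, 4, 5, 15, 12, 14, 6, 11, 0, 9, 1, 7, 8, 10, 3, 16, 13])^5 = [15, 2, 16, 1, 5, 13, 6, 11, 3, 9, 0, 7, 14, 8, 10, 4, 12]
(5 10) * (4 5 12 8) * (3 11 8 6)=(3 11 8 4 5 10 12 6)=[0, 1, 2, 11, 5, 10, 3, 7, 4, 9, 12, 8, 6]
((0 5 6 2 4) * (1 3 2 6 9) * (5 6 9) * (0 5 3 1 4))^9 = (0 9 5 2 6 4 3)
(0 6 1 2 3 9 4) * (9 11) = (0 6 1 2 3 11 9 4) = [6, 2, 3, 11, 0, 5, 1, 7, 8, 4, 10, 9]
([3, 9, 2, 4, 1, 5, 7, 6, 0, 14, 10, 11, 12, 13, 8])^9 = [4, 14, 2, 1, 9, 5, 7, 6, 3, 8, 10, 11, 12, 13, 0]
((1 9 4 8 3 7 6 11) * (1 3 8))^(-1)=((1 9 4)(3 7 6 11))^(-1)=(1 4 9)(3 11 6 7)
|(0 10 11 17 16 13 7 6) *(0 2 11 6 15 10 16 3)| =11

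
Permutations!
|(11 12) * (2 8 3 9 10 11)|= |(2 8 3 9 10 11 12)|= 7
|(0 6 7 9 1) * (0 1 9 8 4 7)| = 6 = |(9)(0 6)(4 7 8)|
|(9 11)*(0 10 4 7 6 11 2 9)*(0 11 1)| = 6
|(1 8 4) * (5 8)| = 4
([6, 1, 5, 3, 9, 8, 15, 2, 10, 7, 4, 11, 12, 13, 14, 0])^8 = (0 15 6)(2 5 8 10 4 9 7)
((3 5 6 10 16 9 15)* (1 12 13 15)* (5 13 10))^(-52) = (1 16 12 9 10)(3 15 13)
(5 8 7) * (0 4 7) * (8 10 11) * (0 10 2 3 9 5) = (0 4 7)(2 3 9 5)(8 10 11) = [4, 1, 3, 9, 7, 2, 6, 0, 10, 5, 11, 8]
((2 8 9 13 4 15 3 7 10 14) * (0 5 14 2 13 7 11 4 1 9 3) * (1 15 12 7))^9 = (0 15 13 14 5)(1 9)(2 8 3 11 4 12 7 10)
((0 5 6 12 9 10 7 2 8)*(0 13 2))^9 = (13)(0 6 9 7 5 12 10)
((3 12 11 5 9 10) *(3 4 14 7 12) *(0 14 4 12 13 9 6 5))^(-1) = (0 11 12 10 9 13 7 14)(5 6)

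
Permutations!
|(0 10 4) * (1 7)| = 6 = |(0 10 4)(1 7)|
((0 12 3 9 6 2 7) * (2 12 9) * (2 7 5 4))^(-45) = (0 12)(3 9)(6 7)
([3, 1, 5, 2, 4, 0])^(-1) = (0 5 2 3)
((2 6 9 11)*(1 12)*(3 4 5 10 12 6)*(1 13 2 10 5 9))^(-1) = ((1 6)(2 3 4 9 11 10 12 13))^(-1) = (1 6)(2 13 12 10 11 9 4 3)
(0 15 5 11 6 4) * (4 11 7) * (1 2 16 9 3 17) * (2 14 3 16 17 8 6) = [15, 14, 17, 8, 0, 7, 11, 4, 6, 16, 10, 2, 12, 13, 3, 5, 9, 1] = (0 15 5 7 4)(1 14 3 8 6 11 2 17)(9 16)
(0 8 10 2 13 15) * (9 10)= (0 8 9 10 2 13 15)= [8, 1, 13, 3, 4, 5, 6, 7, 9, 10, 2, 11, 12, 15, 14, 0]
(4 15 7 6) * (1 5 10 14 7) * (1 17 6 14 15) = (1 5 10 15 17 6 4)(7 14) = [0, 5, 2, 3, 1, 10, 4, 14, 8, 9, 15, 11, 12, 13, 7, 17, 16, 6]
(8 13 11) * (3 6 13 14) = (3 6 13 11 8 14) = [0, 1, 2, 6, 4, 5, 13, 7, 14, 9, 10, 8, 12, 11, 3]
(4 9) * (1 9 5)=(1 9 4 5)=[0, 9, 2, 3, 5, 1, 6, 7, 8, 4]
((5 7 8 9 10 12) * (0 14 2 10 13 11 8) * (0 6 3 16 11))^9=((0 14 2 10 12 5 7 6 3 16 11 8 9 13))^9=(0 16 12 13 3 10 9 6 2 8 7 14 11 5)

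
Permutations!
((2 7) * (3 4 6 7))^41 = (2 3 4 6 7)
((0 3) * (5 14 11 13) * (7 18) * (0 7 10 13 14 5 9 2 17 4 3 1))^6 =((0 1)(2 17 4 3 7 18 10 13 9)(11 14))^6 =(2 10 3)(4 9 18)(7 17 13)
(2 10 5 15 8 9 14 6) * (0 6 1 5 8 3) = (0 6 2 10 8 9 14 1 5 15 3) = [6, 5, 10, 0, 4, 15, 2, 7, 9, 14, 8, 11, 12, 13, 1, 3]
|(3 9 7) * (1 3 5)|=5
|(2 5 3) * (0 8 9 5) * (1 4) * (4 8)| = |(0 4 1 8 9 5 3 2)| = 8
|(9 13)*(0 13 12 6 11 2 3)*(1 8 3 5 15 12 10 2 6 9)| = 30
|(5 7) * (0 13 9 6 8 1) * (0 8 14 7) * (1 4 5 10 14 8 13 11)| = |(0 11 1 13 9 6 8 4 5)(7 10 14)| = 9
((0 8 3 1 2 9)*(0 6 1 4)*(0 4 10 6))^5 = (0 1 3 9 6 8 2 10)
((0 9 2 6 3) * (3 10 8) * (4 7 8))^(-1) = (0 3 8 7 4 10 6 2 9)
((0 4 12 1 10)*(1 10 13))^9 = (0 4 12 10)(1 13)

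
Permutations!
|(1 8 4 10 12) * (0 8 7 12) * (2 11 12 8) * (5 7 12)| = 8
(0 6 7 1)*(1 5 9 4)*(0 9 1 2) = (0 6 7 5 1 9 4 2) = [6, 9, 0, 3, 2, 1, 7, 5, 8, 4]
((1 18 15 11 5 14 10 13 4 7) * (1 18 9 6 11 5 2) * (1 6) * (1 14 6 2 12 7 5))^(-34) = (1 4 7 14 6 15 13 12 9 5 18 10 11)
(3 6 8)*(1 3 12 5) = (1 3 6 8 12 5) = [0, 3, 2, 6, 4, 1, 8, 7, 12, 9, 10, 11, 5]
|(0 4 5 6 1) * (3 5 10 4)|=10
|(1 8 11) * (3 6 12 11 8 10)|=6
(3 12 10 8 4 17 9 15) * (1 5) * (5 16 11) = (1 16 11 5)(3 12 10 8 4 17 9 15) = [0, 16, 2, 12, 17, 1, 6, 7, 4, 15, 8, 5, 10, 13, 14, 3, 11, 9]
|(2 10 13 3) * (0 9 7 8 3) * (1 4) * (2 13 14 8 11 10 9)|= 10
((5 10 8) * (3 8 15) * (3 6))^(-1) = (3 6 15 10 5 8) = ((3 8 5 10 15 6))^(-1)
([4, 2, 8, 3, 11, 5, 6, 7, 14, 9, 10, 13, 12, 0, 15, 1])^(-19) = [4, 2, 8, 3, 11, 5, 6, 7, 14, 9, 10, 13, 12, 0, 15, 1]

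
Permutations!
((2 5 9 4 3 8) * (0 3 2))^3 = (2 4 9 5)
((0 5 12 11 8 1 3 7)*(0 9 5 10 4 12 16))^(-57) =((0 10 4 12 11 8 1 3 7 9 5 16))^(-57) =(0 12 1 9)(3 5 10 11)(4 8 7 16)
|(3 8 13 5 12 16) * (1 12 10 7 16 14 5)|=|(1 12 14 5 10 7 16 3 8 13)|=10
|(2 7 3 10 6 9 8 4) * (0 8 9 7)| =4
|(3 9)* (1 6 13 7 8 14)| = 6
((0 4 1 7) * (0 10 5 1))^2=((0 4)(1 7 10 5))^2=(1 10)(5 7)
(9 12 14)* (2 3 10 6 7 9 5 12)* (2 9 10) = [0, 1, 3, 2, 4, 12, 7, 10, 8, 9, 6, 11, 14, 13, 5] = (2 3)(5 12 14)(6 7 10)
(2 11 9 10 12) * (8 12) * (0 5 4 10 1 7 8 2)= (0 5 4 10 2 11 9 1 7 8 12)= [5, 7, 11, 3, 10, 4, 6, 8, 12, 1, 2, 9, 0]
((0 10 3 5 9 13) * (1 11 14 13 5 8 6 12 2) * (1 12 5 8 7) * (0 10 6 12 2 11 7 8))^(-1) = (0 9 5 6)(1 7)(3 10 13 14 11 12 8)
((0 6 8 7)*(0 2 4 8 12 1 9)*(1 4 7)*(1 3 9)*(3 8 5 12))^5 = (0 6 3 9)(2 7)(4 12 5)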